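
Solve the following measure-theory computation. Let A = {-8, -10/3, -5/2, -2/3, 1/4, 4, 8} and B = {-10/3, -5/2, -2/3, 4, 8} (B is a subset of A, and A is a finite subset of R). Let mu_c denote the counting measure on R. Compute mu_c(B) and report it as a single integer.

Counting measure assigns mu_c(E) = |E| (number of elements) when E is finite.
B has 5 element(s), so mu_c(B) = 5.

5


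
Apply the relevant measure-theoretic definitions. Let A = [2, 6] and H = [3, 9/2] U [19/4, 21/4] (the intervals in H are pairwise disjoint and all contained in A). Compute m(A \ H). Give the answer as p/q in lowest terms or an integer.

The ambient interval has length m(A) = 6 - 2 = 4.
Since the holes are disjoint and sit inside A, by finite additivity
  m(H) = sum_i (b_i - a_i), and m(A \ H) = m(A) - m(H).
Computing the hole measures:
  m(H_1) = 9/2 - 3 = 3/2.
  m(H_2) = 21/4 - 19/4 = 1/2.
Summed: m(H) = 3/2 + 1/2 = 2.
So m(A \ H) = 4 - 2 = 2.

2


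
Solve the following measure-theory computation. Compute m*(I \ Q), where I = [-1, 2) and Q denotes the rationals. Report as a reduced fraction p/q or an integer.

The interval I = [-1, 2) has m(I) = 2 - (-1) = 3 (endpoints are measure-zero, so open/closed/half-open agree). Write I = (I cap Q) u (I \ Q). The rationals in I are countable, so m*(I cap Q) = 0 (cover each rational by intervals whose total length is arbitrarily small). By countable subadditivity m*(I) <= m*(I cap Q) + m*(I \ Q), hence m*(I \ Q) >= m(I) = 3. The reverse inequality m*(I \ Q) <= m*(I) = 3 is trivial since (I \ Q) is a subset of I. Therefore m*(I \ Q) = 3.

3


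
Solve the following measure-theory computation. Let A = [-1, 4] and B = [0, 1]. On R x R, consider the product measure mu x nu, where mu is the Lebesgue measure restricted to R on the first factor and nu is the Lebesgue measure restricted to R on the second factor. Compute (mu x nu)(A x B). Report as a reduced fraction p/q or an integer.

For a measurable rectangle A x B, the product measure satisfies
  (mu x nu)(A x B) = mu(A) * nu(B).
  mu(A) = 5.
  nu(B) = 1.
  (mu x nu)(A x B) = 5 * 1 = 5.

5


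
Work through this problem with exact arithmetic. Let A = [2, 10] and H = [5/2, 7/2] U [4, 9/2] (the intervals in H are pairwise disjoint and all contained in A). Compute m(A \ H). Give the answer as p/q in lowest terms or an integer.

The ambient interval has length m(A) = 10 - 2 = 8.
Since the holes are disjoint and sit inside A, by finite additivity
  m(H) = sum_i (b_i - a_i), and m(A \ H) = m(A) - m(H).
Computing the hole measures:
  m(H_1) = 7/2 - 5/2 = 1.
  m(H_2) = 9/2 - 4 = 1/2.
Summed: m(H) = 1 + 1/2 = 3/2.
So m(A \ H) = 8 - 3/2 = 13/2.

13/2


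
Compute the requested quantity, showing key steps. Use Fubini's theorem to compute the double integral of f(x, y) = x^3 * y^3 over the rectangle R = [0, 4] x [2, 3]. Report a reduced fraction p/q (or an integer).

f(x, y) is a tensor product of a function of x and a function of y, and both factors are bounded continuous (hence Lebesgue integrable) on the rectangle, so Fubini's theorem applies:
  integral_R f d(m x m) = (integral_a1^b1 x^3 dx) * (integral_a2^b2 y^3 dy).
Inner integral in x: integral_{0}^{4} x^3 dx = (4^4 - 0^4)/4
  = 64.
Inner integral in y: integral_{2}^{3} y^3 dy = (3^4 - 2^4)/4
  = 65/4.
Product: (64) * (65/4) = 1040.

1040


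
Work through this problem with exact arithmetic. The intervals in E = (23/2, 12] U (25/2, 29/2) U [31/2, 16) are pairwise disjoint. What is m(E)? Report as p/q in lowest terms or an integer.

For pairwise disjoint intervals, m(union_i I_i) = sum_i m(I_i),
and m is invariant under swapping open/closed endpoints (single points have measure 0).
So m(E) = sum_i (b_i - a_i).
  I_1 has length 12 - 23/2 = 1/2.
  I_2 has length 29/2 - 25/2 = 2.
  I_3 has length 16 - 31/2 = 1/2.
Summing:
  m(E) = 1/2 + 2 + 1/2 = 3.

3


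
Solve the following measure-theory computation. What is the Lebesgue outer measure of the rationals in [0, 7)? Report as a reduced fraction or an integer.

The set Q cap [0, 7) is countable (a subset of the countable set Q). Lebesgue outer measure of any countable set is 0: each singleton {q} has m*({q}) = 0, and by countable subadditivity m*(union_k {q_k}) <= sum_k m*({q_k}) = sum_k 0 = 0. The reverse inequality m*(E) >= 0 is automatic. So m*(Q cap [0, 7)) = 0.

0


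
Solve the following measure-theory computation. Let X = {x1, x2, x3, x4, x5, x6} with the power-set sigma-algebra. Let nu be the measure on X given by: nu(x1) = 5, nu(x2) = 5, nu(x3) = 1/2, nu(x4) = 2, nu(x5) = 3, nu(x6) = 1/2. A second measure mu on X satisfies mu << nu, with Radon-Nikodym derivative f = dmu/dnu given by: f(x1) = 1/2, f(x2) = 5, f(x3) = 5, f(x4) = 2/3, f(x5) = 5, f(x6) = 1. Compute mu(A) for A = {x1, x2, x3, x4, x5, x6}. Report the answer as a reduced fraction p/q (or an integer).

By the defining property of the Radon-Nikodym derivative, for every measurable set A,
  mu(A) = integral_A f dnu.
Since nu is a discrete measure concentrated on the atoms of X, the integral over A reduces to the sum
  mu(A) = sum_{x in A} f(x) * nu({x}).
Computing each term:
  x1: f(x1) * nu(x1) = 1/2 * 5 = 5/2.
  x2: f(x2) * nu(x2) = 5 * 5 = 25.
  x3: f(x3) * nu(x3) = 5 * 1/2 = 5/2.
  x4: f(x4) * nu(x4) = 2/3 * 2 = 4/3.
  x5: f(x5) * nu(x5) = 5 * 3 = 15.
  x6: f(x6) * nu(x6) = 1 * 1/2 = 1/2.
Summing: mu(A) = 5/2 + 25 + 5/2 + 4/3 + 15 + 1/2 = 281/6.

281/6


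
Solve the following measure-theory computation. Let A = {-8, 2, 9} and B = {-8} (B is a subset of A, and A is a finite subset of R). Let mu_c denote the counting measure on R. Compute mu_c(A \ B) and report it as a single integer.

Counting measure assigns mu_c(E) = |E| (number of elements) when E is finite. For B subset A, A \ B is the set of elements of A not in B, so |A \ B| = |A| - |B|.
|A| = 3, |B| = 1, so mu_c(A \ B) = 3 - 1 = 2.

2


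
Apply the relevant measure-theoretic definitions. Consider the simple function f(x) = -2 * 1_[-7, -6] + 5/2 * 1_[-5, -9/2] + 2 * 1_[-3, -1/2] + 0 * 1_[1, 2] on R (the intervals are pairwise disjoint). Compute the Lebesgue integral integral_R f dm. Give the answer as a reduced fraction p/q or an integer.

For a simple function f = sum_i c_i * 1_{A_i} with disjoint A_i,
  integral f dm = sum_i c_i * m(A_i).
Lengths of the A_i:
  m(A_1) = -6 - (-7) = 1.
  m(A_2) = -9/2 - (-5) = 1/2.
  m(A_3) = -1/2 - (-3) = 5/2.
  m(A_4) = 2 - 1 = 1.
Contributions c_i * m(A_i):
  (-2) * (1) = -2.
  (5/2) * (1/2) = 5/4.
  (2) * (5/2) = 5.
  (0) * (1) = 0.
Total: -2 + 5/4 + 5 + 0 = 17/4.

17/4


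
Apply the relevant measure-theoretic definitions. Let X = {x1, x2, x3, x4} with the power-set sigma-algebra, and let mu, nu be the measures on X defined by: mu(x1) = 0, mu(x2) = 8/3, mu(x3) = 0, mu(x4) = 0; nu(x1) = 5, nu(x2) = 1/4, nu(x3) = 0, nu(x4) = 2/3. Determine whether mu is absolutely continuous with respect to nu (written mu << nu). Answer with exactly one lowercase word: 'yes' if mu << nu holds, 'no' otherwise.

mu << nu means: every nu-null measurable set is also mu-null; equivalently, for every atom x, if nu({x}) = 0 then mu({x}) = 0.
Checking each atom:
  x1: nu = 5 > 0 -> no constraint.
  x2: nu = 1/4 > 0 -> no constraint.
  x3: nu = 0, mu = 0 -> consistent with mu << nu.
  x4: nu = 2/3 > 0 -> no constraint.
No atom violates the condition. Therefore mu << nu.

yes


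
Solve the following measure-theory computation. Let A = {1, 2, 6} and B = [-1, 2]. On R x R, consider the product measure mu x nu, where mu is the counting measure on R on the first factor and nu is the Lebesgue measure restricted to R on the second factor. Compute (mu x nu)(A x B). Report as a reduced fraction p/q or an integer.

For a measurable rectangle A x B, the product measure satisfies
  (mu x nu)(A x B) = mu(A) * nu(B).
  mu(A) = 3.
  nu(B) = 3.
  (mu x nu)(A x B) = 3 * 3 = 9.

9


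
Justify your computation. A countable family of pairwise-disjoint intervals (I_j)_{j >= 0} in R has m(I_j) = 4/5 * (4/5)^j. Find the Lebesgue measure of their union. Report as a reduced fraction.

By countable additivity of the Lebesgue measure on pairwise disjoint measurable sets,
  m(union_{j >= 0} I_j) = sum_{j >= 0} m(I_j) = sum_{j >= 0} a * r^j,
  with a = 4/5 and r = 4/5.
Since 0 < r = 4/5 < 1, the geometric series converges:
  sum_{j >= 0} a * r^j = a / (1 - r).
  = 4/5 / (1 - 4/5)
  = 4/5 / (1/5)
  = 4.

4


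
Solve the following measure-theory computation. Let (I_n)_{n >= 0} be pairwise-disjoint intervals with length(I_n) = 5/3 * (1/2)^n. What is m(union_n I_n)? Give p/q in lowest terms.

By countable additivity of the Lebesgue measure on pairwise disjoint measurable sets,
  m(union_{n >= 0} I_n) = sum_{n >= 0} m(I_n) = sum_{n >= 0} a * r^n,
  with a = 5/3 and r = 1/2.
Since 0 < r = 1/2 < 1, the geometric series converges:
  sum_{n >= 0} a * r^n = a / (1 - r).
  = 5/3 / (1 - 1/2)
  = 5/3 / (1/2)
  = 10/3.

10/3


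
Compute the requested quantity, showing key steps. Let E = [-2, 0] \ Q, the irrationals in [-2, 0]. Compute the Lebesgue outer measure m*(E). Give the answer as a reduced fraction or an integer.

The interval I = [-2, 0] has m(I) = 0 - (-2) = 2 (endpoints are measure-zero, so open/closed/half-open agree). Write I = (I cap Q) u (I \ Q). The rationals in I are countable, so m*(I cap Q) = 0 (cover each rational by intervals whose total length is arbitrarily small). By countable subadditivity m*(I) <= m*(I cap Q) + m*(I \ Q), hence m*(I \ Q) >= m(I) = 2. The reverse inequality m*(I \ Q) <= m*(I) = 2 is trivial since (I \ Q) is a subset of I. Therefore m*(I \ Q) = 2.

2


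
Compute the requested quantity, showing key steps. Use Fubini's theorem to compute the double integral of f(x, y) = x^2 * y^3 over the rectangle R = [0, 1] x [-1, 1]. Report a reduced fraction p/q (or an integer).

f(x, y) is a tensor product of a function of x and a function of y, and both factors are bounded continuous (hence Lebesgue integrable) on the rectangle, so Fubini's theorem applies:
  integral_R f d(m x m) = (integral_a1^b1 x^2 dx) * (integral_a2^b2 y^3 dy).
Inner integral in x: integral_{0}^{1} x^2 dx = (1^3 - 0^3)/3
  = 1/3.
Inner integral in y: integral_{-1}^{1} y^3 dy = (1^4 - (-1)^4)/4
  = 0.
Product: (1/3) * (0) = 0.

0


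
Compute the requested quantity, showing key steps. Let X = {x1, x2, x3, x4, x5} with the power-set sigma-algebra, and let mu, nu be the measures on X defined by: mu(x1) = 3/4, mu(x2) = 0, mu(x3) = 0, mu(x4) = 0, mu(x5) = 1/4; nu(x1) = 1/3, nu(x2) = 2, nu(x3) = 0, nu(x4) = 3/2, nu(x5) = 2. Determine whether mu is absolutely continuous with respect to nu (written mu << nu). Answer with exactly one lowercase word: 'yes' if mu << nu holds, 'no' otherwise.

mu << nu means: every nu-null measurable set is also mu-null; equivalently, for every atom x, if nu({x}) = 0 then mu({x}) = 0.
Checking each atom:
  x1: nu = 1/3 > 0 -> no constraint.
  x2: nu = 2 > 0 -> no constraint.
  x3: nu = 0, mu = 0 -> consistent with mu << nu.
  x4: nu = 3/2 > 0 -> no constraint.
  x5: nu = 2 > 0 -> no constraint.
No atom violates the condition. Therefore mu << nu.

yes


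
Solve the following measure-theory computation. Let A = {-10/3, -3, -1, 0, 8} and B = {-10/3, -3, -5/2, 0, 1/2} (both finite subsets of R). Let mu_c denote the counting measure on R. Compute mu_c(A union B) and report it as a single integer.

Counting measure on a finite set equals cardinality. By inclusion-exclusion, |A union B| = |A| + |B| - |A cap B|.
|A| = 5, |B| = 5, |A cap B| = 3.
So mu_c(A union B) = 5 + 5 - 3 = 7.

7


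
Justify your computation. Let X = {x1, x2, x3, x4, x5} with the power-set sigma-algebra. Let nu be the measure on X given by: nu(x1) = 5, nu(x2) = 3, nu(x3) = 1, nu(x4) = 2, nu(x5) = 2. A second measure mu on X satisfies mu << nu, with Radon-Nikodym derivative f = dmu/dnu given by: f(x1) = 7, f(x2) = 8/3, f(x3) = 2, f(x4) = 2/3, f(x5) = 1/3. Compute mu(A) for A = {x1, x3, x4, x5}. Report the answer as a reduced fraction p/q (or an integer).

By the defining property of the Radon-Nikodym derivative, for every measurable set A,
  mu(A) = integral_A f dnu.
Since nu is a discrete measure concentrated on the atoms of X, the integral over A reduces to the sum
  mu(A) = sum_{x in A} f(x) * nu({x}).
Computing each term:
  x1: f(x1) * nu(x1) = 7 * 5 = 35.
  x3: f(x3) * nu(x3) = 2 * 1 = 2.
  x4: f(x4) * nu(x4) = 2/3 * 2 = 4/3.
  x5: f(x5) * nu(x5) = 1/3 * 2 = 2/3.
Summing: mu(A) = 35 + 2 + 4/3 + 2/3 = 39.

39


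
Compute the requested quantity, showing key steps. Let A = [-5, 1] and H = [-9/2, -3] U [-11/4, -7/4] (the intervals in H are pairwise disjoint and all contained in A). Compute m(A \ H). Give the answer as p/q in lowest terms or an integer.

The ambient interval has length m(A) = 1 - (-5) = 6.
Since the holes are disjoint and sit inside A, by finite additivity
  m(H) = sum_i (b_i - a_i), and m(A \ H) = m(A) - m(H).
Computing the hole measures:
  m(H_1) = -3 - (-9/2) = 3/2.
  m(H_2) = -7/4 - (-11/4) = 1.
Summed: m(H) = 3/2 + 1 = 5/2.
So m(A \ H) = 6 - 5/2 = 7/2.

7/2


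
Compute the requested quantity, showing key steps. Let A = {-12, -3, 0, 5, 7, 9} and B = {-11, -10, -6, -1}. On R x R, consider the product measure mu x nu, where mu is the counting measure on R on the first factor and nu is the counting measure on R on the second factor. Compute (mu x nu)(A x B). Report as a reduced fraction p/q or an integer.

For a measurable rectangle A x B, the product measure satisfies
  (mu x nu)(A x B) = mu(A) * nu(B).
  mu(A) = 6.
  nu(B) = 4.
  (mu x nu)(A x B) = 6 * 4 = 24.

24


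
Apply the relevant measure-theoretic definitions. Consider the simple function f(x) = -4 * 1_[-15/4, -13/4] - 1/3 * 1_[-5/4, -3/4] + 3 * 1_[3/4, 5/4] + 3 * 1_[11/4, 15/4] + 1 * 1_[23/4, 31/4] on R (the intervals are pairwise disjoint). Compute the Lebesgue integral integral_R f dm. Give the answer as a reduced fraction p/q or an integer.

For a simple function f = sum_i c_i * 1_{A_i} with disjoint A_i,
  integral f dm = sum_i c_i * m(A_i).
Lengths of the A_i:
  m(A_1) = -13/4 - (-15/4) = 1/2.
  m(A_2) = -3/4 - (-5/4) = 1/2.
  m(A_3) = 5/4 - 3/4 = 1/2.
  m(A_4) = 15/4 - 11/4 = 1.
  m(A_5) = 31/4 - 23/4 = 2.
Contributions c_i * m(A_i):
  (-4) * (1/2) = -2.
  (-1/3) * (1/2) = -1/6.
  (3) * (1/2) = 3/2.
  (3) * (1) = 3.
  (1) * (2) = 2.
Total: -2 - 1/6 + 3/2 + 3 + 2 = 13/3.

13/3


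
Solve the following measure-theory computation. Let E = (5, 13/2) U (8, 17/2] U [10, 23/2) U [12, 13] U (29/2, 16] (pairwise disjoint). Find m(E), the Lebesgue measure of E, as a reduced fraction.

For pairwise disjoint intervals, m(union_i I_i) = sum_i m(I_i),
and m is invariant under swapping open/closed endpoints (single points have measure 0).
So m(E) = sum_i (b_i - a_i).
  I_1 has length 13/2 - 5 = 3/2.
  I_2 has length 17/2 - 8 = 1/2.
  I_3 has length 23/2 - 10 = 3/2.
  I_4 has length 13 - 12 = 1.
  I_5 has length 16 - 29/2 = 3/2.
Summing:
  m(E) = 3/2 + 1/2 + 3/2 + 1 + 3/2 = 6.

6


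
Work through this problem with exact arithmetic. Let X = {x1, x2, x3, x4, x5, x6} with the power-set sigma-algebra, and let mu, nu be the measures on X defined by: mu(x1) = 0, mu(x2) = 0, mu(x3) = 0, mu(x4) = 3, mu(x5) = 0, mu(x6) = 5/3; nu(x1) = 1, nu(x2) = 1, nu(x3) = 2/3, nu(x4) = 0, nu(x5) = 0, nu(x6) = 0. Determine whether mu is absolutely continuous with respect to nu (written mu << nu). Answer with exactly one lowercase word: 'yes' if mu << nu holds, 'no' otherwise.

mu << nu means: every nu-null measurable set is also mu-null; equivalently, for every atom x, if nu({x}) = 0 then mu({x}) = 0.
Checking each atom:
  x1: nu = 1 > 0 -> no constraint.
  x2: nu = 1 > 0 -> no constraint.
  x3: nu = 2/3 > 0 -> no constraint.
  x4: nu = 0, mu = 3 > 0 -> violates mu << nu.
  x5: nu = 0, mu = 0 -> consistent with mu << nu.
  x6: nu = 0, mu = 5/3 > 0 -> violates mu << nu.
The atom(s) x4, x6 violate the condition (nu = 0 but mu > 0). Therefore mu is NOT absolutely continuous w.r.t. nu.

no


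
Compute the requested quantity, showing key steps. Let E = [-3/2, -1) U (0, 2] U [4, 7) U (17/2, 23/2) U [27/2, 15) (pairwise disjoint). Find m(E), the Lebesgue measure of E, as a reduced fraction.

For pairwise disjoint intervals, m(union_i I_i) = sum_i m(I_i),
and m is invariant under swapping open/closed endpoints (single points have measure 0).
So m(E) = sum_i (b_i - a_i).
  I_1 has length -1 - (-3/2) = 1/2.
  I_2 has length 2 - 0 = 2.
  I_3 has length 7 - 4 = 3.
  I_4 has length 23/2 - 17/2 = 3.
  I_5 has length 15 - 27/2 = 3/2.
Summing:
  m(E) = 1/2 + 2 + 3 + 3 + 3/2 = 10.

10


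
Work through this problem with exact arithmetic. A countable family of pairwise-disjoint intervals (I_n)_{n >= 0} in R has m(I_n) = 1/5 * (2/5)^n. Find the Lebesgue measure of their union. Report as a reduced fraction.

By countable additivity of the Lebesgue measure on pairwise disjoint measurable sets,
  m(union_{n >= 0} I_n) = sum_{n >= 0} m(I_n) = sum_{n >= 0} a * r^n,
  with a = 1/5 and r = 2/5.
Since 0 < r = 2/5 < 1, the geometric series converges:
  sum_{n >= 0} a * r^n = a / (1 - r).
  = 1/5 / (1 - 2/5)
  = 1/5 / (3/5)
  = 1/3.

1/3


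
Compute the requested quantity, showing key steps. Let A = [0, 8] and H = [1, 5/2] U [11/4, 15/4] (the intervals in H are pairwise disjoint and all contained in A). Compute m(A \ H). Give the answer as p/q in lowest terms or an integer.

The ambient interval has length m(A) = 8 - 0 = 8.
Since the holes are disjoint and sit inside A, by finite additivity
  m(H) = sum_i (b_i - a_i), and m(A \ H) = m(A) - m(H).
Computing the hole measures:
  m(H_1) = 5/2 - 1 = 3/2.
  m(H_2) = 15/4 - 11/4 = 1.
Summed: m(H) = 3/2 + 1 = 5/2.
So m(A \ H) = 8 - 5/2 = 11/2.

11/2


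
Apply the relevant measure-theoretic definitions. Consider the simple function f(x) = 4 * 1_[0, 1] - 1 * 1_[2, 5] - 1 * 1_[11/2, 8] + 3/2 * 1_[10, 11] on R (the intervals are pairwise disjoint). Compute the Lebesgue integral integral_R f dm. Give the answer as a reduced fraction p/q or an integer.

For a simple function f = sum_i c_i * 1_{A_i} with disjoint A_i,
  integral f dm = sum_i c_i * m(A_i).
Lengths of the A_i:
  m(A_1) = 1 - 0 = 1.
  m(A_2) = 5 - 2 = 3.
  m(A_3) = 8 - 11/2 = 5/2.
  m(A_4) = 11 - 10 = 1.
Contributions c_i * m(A_i):
  (4) * (1) = 4.
  (-1) * (3) = -3.
  (-1) * (5/2) = -5/2.
  (3/2) * (1) = 3/2.
Total: 4 - 3 - 5/2 + 3/2 = 0.

0


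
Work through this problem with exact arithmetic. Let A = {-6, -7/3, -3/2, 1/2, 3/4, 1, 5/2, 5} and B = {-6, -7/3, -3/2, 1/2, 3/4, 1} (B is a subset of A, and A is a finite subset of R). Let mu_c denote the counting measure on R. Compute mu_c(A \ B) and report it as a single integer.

Counting measure assigns mu_c(E) = |E| (number of elements) when E is finite. For B subset A, A \ B is the set of elements of A not in B, so |A \ B| = |A| - |B|.
|A| = 8, |B| = 6, so mu_c(A \ B) = 8 - 6 = 2.

2


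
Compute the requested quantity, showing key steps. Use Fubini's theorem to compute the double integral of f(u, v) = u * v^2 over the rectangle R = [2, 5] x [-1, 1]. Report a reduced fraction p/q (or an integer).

f(u, v) is a tensor product of a function of u and a function of v, and both factors are bounded continuous (hence Lebesgue integrable) on the rectangle, so Fubini's theorem applies:
  integral_R f d(m x m) = (integral_a1^b1 u du) * (integral_a2^b2 v^2 dv).
Inner integral in u: integral_{2}^{5} u du = (5^2 - 2^2)/2
  = 21/2.
Inner integral in v: integral_{-1}^{1} v^2 dv = (1^3 - (-1)^3)/3
  = 2/3.
Product: (21/2) * (2/3) = 7.

7


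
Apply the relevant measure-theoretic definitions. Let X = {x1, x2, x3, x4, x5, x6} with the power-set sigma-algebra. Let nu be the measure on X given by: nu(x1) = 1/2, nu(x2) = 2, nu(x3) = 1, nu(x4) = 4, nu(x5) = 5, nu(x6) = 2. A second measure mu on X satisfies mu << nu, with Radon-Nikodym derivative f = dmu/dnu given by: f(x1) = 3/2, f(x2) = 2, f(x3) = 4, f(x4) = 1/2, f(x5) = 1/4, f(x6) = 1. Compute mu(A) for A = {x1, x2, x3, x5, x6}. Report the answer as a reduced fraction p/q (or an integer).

By the defining property of the Radon-Nikodym derivative, for every measurable set A,
  mu(A) = integral_A f dnu.
Since nu is a discrete measure concentrated on the atoms of X, the integral over A reduces to the sum
  mu(A) = sum_{x in A} f(x) * nu({x}).
Computing each term:
  x1: f(x1) * nu(x1) = 3/2 * 1/2 = 3/4.
  x2: f(x2) * nu(x2) = 2 * 2 = 4.
  x3: f(x3) * nu(x3) = 4 * 1 = 4.
  x5: f(x5) * nu(x5) = 1/4 * 5 = 5/4.
  x6: f(x6) * nu(x6) = 1 * 2 = 2.
Summing: mu(A) = 3/4 + 4 + 4 + 5/4 + 2 = 12.

12


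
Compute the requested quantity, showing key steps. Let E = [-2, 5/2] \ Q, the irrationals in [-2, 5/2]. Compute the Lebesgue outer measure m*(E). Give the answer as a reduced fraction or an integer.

The interval I = [-2, 5/2] has m(I) = 5/2 - (-2) = 9/2 (endpoints are measure-zero, so open/closed/half-open agree). Write I = (I cap Q) u (I \ Q). The rationals in I are countable, so m*(I cap Q) = 0 (cover each rational by intervals whose total length is arbitrarily small). By countable subadditivity m*(I) <= m*(I cap Q) + m*(I \ Q), hence m*(I \ Q) >= m(I) = 9/2. The reverse inequality m*(I \ Q) <= m*(I) = 9/2 is trivial since (I \ Q) is a subset of I. Therefore m*(I \ Q) = 9/2.

9/2


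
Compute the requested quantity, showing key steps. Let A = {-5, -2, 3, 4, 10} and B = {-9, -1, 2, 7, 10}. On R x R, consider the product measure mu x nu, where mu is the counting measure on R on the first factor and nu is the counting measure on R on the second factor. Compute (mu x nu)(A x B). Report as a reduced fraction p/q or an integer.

For a measurable rectangle A x B, the product measure satisfies
  (mu x nu)(A x B) = mu(A) * nu(B).
  mu(A) = 5.
  nu(B) = 5.
  (mu x nu)(A x B) = 5 * 5 = 25.

25


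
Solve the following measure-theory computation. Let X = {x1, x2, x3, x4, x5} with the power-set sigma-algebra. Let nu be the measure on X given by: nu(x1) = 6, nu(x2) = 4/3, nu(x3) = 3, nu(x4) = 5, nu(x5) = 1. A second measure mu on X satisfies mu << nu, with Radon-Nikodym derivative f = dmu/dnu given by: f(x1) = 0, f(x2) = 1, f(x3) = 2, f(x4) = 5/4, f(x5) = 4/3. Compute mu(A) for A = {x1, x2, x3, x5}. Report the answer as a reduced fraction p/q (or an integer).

By the defining property of the Radon-Nikodym derivative, for every measurable set A,
  mu(A) = integral_A f dnu.
Since nu is a discrete measure concentrated on the atoms of X, the integral over A reduces to the sum
  mu(A) = sum_{x in A} f(x) * nu({x}).
Computing each term:
  x1: f(x1) * nu(x1) = 0 * 6 = 0.
  x2: f(x2) * nu(x2) = 1 * 4/3 = 4/3.
  x3: f(x3) * nu(x3) = 2 * 3 = 6.
  x5: f(x5) * nu(x5) = 4/3 * 1 = 4/3.
Summing: mu(A) = 0 + 4/3 + 6 + 4/3 = 26/3.

26/3


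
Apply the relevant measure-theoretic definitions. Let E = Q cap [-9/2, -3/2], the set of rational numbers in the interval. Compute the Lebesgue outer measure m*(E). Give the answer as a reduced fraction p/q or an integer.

E = Q cap [-9/2, -3/2] is a subset of Q, which is countable. Enumerate Q = {q_1, q_2, ...}; for any eps > 0, cover q_k by the open interval (q_k - eps/2^(k+1), q_k + eps/2^(k+1)), of length eps/2^k. The total cover length is sum_{k>=1} eps/2^k = eps. Hence m*(E) <= m*(Q) <= eps for every eps > 0, and since outer measure is non-negative, m*(E) = 0.

0


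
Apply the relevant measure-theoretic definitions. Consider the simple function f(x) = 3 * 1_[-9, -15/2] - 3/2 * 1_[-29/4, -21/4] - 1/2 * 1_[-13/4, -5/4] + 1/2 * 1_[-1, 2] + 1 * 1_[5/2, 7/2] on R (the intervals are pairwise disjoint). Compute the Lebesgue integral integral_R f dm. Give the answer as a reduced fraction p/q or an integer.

For a simple function f = sum_i c_i * 1_{A_i} with disjoint A_i,
  integral f dm = sum_i c_i * m(A_i).
Lengths of the A_i:
  m(A_1) = -15/2 - (-9) = 3/2.
  m(A_2) = -21/4 - (-29/4) = 2.
  m(A_3) = -5/4 - (-13/4) = 2.
  m(A_4) = 2 - (-1) = 3.
  m(A_5) = 7/2 - 5/2 = 1.
Contributions c_i * m(A_i):
  (3) * (3/2) = 9/2.
  (-3/2) * (2) = -3.
  (-1/2) * (2) = -1.
  (1/2) * (3) = 3/2.
  (1) * (1) = 1.
Total: 9/2 - 3 - 1 + 3/2 + 1 = 3.

3


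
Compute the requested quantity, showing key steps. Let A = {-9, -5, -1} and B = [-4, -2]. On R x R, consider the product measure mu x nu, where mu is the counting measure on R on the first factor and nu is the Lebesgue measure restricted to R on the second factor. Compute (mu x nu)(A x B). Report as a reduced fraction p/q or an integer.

For a measurable rectangle A x B, the product measure satisfies
  (mu x nu)(A x B) = mu(A) * nu(B).
  mu(A) = 3.
  nu(B) = 2.
  (mu x nu)(A x B) = 3 * 2 = 6.

6


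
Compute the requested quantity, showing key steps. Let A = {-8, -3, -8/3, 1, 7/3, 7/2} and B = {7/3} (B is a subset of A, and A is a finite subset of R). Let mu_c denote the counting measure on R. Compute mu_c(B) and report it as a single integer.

Counting measure assigns mu_c(E) = |E| (number of elements) when E is finite.
B has 1 element(s), so mu_c(B) = 1.

1


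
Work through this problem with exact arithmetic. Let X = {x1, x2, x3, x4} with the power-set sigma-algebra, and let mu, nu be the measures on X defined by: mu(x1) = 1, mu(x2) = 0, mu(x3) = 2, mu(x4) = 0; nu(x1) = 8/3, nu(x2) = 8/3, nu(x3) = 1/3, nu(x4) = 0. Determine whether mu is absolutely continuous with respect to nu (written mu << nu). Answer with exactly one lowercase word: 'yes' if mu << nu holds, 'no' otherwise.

mu << nu means: every nu-null measurable set is also mu-null; equivalently, for every atom x, if nu({x}) = 0 then mu({x}) = 0.
Checking each atom:
  x1: nu = 8/3 > 0 -> no constraint.
  x2: nu = 8/3 > 0 -> no constraint.
  x3: nu = 1/3 > 0 -> no constraint.
  x4: nu = 0, mu = 0 -> consistent with mu << nu.
No atom violates the condition. Therefore mu << nu.

yes


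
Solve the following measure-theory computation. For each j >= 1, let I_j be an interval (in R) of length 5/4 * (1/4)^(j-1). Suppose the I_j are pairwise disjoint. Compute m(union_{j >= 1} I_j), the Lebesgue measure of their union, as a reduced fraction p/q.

By countable additivity of the Lebesgue measure on pairwise disjoint measurable sets,
  m(union_{j >= 1} I_j) = sum_{j >= 1} m(I_j) = sum_{j >= 1} a * r^(j-1),
  with a = 5/4 and r = 1/4.
Since 0 < r = 1/4 < 1, the geometric series converges:
  sum_{j >= 1} a * r^(j-1) = a / (1 - r).
  = 5/4 / (1 - 1/4)
  = 5/4 / (3/4)
  = 5/3.

5/3


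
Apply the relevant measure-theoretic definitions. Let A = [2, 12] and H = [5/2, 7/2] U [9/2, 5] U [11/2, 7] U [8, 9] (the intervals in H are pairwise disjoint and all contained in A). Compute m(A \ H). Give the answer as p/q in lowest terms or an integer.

The ambient interval has length m(A) = 12 - 2 = 10.
Since the holes are disjoint and sit inside A, by finite additivity
  m(H) = sum_i (b_i - a_i), and m(A \ H) = m(A) - m(H).
Computing the hole measures:
  m(H_1) = 7/2 - 5/2 = 1.
  m(H_2) = 5 - 9/2 = 1/2.
  m(H_3) = 7 - 11/2 = 3/2.
  m(H_4) = 9 - 8 = 1.
Summed: m(H) = 1 + 1/2 + 3/2 + 1 = 4.
So m(A \ H) = 10 - 4 = 6.

6


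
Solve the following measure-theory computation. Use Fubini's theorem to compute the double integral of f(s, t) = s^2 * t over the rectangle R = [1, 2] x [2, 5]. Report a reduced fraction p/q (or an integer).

f(s, t) is a tensor product of a function of s and a function of t, and both factors are bounded continuous (hence Lebesgue integrable) on the rectangle, so Fubini's theorem applies:
  integral_R f d(m x m) = (integral_a1^b1 s^2 ds) * (integral_a2^b2 t dt).
Inner integral in s: integral_{1}^{2} s^2 ds = (2^3 - 1^3)/3
  = 7/3.
Inner integral in t: integral_{2}^{5} t dt = (5^2 - 2^2)/2
  = 21/2.
Product: (7/3) * (21/2) = 49/2.

49/2


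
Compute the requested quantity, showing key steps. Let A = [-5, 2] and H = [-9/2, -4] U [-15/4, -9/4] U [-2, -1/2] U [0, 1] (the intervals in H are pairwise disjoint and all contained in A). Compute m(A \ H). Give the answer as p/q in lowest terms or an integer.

The ambient interval has length m(A) = 2 - (-5) = 7.
Since the holes are disjoint and sit inside A, by finite additivity
  m(H) = sum_i (b_i - a_i), and m(A \ H) = m(A) - m(H).
Computing the hole measures:
  m(H_1) = -4 - (-9/2) = 1/2.
  m(H_2) = -9/4 - (-15/4) = 3/2.
  m(H_3) = -1/2 - (-2) = 3/2.
  m(H_4) = 1 - 0 = 1.
Summed: m(H) = 1/2 + 3/2 + 3/2 + 1 = 9/2.
So m(A \ H) = 7 - 9/2 = 5/2.

5/2


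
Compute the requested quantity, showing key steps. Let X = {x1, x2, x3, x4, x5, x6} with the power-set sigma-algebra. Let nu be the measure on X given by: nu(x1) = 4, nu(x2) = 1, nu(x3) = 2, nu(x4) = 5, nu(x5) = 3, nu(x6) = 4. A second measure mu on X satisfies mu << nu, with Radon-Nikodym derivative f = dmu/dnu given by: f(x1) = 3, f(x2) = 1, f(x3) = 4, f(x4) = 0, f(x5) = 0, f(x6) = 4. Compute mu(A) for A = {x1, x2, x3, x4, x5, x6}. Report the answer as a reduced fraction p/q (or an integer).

By the defining property of the Radon-Nikodym derivative, for every measurable set A,
  mu(A) = integral_A f dnu.
Since nu is a discrete measure concentrated on the atoms of X, the integral over A reduces to the sum
  mu(A) = sum_{x in A} f(x) * nu({x}).
Computing each term:
  x1: f(x1) * nu(x1) = 3 * 4 = 12.
  x2: f(x2) * nu(x2) = 1 * 1 = 1.
  x3: f(x3) * nu(x3) = 4 * 2 = 8.
  x4: f(x4) * nu(x4) = 0 * 5 = 0.
  x5: f(x5) * nu(x5) = 0 * 3 = 0.
  x6: f(x6) * nu(x6) = 4 * 4 = 16.
Summing: mu(A) = 12 + 1 + 8 + 0 + 0 + 16 = 37.

37


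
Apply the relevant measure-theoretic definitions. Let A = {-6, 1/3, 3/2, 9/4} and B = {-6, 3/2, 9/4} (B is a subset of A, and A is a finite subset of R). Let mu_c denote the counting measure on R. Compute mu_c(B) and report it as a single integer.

Counting measure assigns mu_c(E) = |E| (number of elements) when E is finite.
B has 3 element(s), so mu_c(B) = 3.

3


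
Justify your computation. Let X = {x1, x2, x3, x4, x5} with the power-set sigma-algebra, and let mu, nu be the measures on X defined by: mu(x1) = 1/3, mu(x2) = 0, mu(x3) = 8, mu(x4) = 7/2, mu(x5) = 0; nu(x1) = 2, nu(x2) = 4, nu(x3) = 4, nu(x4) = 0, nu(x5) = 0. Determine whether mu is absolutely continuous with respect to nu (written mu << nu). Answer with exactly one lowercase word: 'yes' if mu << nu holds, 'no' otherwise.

mu << nu means: every nu-null measurable set is also mu-null; equivalently, for every atom x, if nu({x}) = 0 then mu({x}) = 0.
Checking each atom:
  x1: nu = 2 > 0 -> no constraint.
  x2: nu = 4 > 0 -> no constraint.
  x3: nu = 4 > 0 -> no constraint.
  x4: nu = 0, mu = 7/2 > 0 -> violates mu << nu.
  x5: nu = 0, mu = 0 -> consistent with mu << nu.
The atom(s) x4 violate the condition (nu = 0 but mu > 0). Therefore mu is NOT absolutely continuous w.r.t. nu.

no


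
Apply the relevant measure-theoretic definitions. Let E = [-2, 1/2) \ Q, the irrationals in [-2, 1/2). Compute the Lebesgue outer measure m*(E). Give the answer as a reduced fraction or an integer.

The interval I = [-2, 1/2) has m(I) = 1/2 - (-2) = 5/2 (endpoints are measure-zero, so open/closed/half-open agree). Write I = (I cap Q) u (I \ Q). The rationals in I are countable, so m*(I cap Q) = 0 (cover each rational by intervals whose total length is arbitrarily small). By countable subadditivity m*(I) <= m*(I cap Q) + m*(I \ Q), hence m*(I \ Q) >= m(I) = 5/2. The reverse inequality m*(I \ Q) <= m*(I) = 5/2 is trivial since (I \ Q) is a subset of I. Therefore m*(I \ Q) = 5/2.

5/2


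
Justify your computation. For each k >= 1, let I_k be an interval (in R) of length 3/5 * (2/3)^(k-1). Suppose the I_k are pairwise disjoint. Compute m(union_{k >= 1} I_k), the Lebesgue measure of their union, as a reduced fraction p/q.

By countable additivity of the Lebesgue measure on pairwise disjoint measurable sets,
  m(union_{k >= 1} I_k) = sum_{k >= 1} m(I_k) = sum_{k >= 1} a * r^(k-1),
  with a = 3/5 and r = 2/3.
Since 0 < r = 2/3 < 1, the geometric series converges:
  sum_{k >= 1} a * r^(k-1) = a / (1 - r).
  = 3/5 / (1 - 2/3)
  = 3/5 / (1/3)
  = 9/5.

9/5


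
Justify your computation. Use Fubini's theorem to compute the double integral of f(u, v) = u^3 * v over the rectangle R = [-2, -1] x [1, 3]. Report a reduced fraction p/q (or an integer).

f(u, v) is a tensor product of a function of u and a function of v, and both factors are bounded continuous (hence Lebesgue integrable) on the rectangle, so Fubini's theorem applies:
  integral_R f d(m x m) = (integral_a1^b1 u^3 du) * (integral_a2^b2 v dv).
Inner integral in u: integral_{-2}^{-1} u^3 du = ((-1)^4 - (-2)^4)/4
  = -15/4.
Inner integral in v: integral_{1}^{3} v dv = (3^2 - 1^2)/2
  = 4.
Product: (-15/4) * (4) = -15.

-15


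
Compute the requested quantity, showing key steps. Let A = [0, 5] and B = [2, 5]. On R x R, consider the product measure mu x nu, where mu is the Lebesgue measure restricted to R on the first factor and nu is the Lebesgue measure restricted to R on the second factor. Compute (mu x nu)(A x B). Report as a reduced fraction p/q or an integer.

For a measurable rectangle A x B, the product measure satisfies
  (mu x nu)(A x B) = mu(A) * nu(B).
  mu(A) = 5.
  nu(B) = 3.
  (mu x nu)(A x B) = 5 * 3 = 15.

15


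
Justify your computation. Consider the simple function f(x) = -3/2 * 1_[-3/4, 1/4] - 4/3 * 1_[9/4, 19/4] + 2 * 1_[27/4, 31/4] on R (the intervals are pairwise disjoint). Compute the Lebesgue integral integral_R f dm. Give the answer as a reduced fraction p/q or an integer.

For a simple function f = sum_i c_i * 1_{A_i} with disjoint A_i,
  integral f dm = sum_i c_i * m(A_i).
Lengths of the A_i:
  m(A_1) = 1/4 - (-3/4) = 1.
  m(A_2) = 19/4 - 9/4 = 5/2.
  m(A_3) = 31/4 - 27/4 = 1.
Contributions c_i * m(A_i):
  (-3/2) * (1) = -3/2.
  (-4/3) * (5/2) = -10/3.
  (2) * (1) = 2.
Total: -3/2 - 10/3 + 2 = -17/6.

-17/6


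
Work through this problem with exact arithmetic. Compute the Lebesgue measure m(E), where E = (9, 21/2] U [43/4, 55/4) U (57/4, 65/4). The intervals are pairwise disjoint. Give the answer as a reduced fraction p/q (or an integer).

For pairwise disjoint intervals, m(union_i I_i) = sum_i m(I_i),
and m is invariant under swapping open/closed endpoints (single points have measure 0).
So m(E) = sum_i (b_i - a_i).
  I_1 has length 21/2 - 9 = 3/2.
  I_2 has length 55/4 - 43/4 = 3.
  I_3 has length 65/4 - 57/4 = 2.
Summing:
  m(E) = 3/2 + 3 + 2 = 13/2.

13/2


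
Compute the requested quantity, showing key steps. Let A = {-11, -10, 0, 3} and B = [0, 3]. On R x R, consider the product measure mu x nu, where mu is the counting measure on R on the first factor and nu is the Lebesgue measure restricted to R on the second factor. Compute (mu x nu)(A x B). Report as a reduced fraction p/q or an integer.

For a measurable rectangle A x B, the product measure satisfies
  (mu x nu)(A x B) = mu(A) * nu(B).
  mu(A) = 4.
  nu(B) = 3.
  (mu x nu)(A x B) = 4 * 3 = 12.

12


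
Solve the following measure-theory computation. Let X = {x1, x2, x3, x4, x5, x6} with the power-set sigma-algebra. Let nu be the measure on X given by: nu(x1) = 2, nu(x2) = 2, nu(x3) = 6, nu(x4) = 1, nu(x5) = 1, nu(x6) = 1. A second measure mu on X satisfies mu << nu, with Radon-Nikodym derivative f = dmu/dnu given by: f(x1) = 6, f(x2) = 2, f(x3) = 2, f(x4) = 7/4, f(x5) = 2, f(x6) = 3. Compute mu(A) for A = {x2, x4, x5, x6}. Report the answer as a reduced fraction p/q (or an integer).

By the defining property of the Radon-Nikodym derivative, for every measurable set A,
  mu(A) = integral_A f dnu.
Since nu is a discrete measure concentrated on the atoms of X, the integral over A reduces to the sum
  mu(A) = sum_{x in A} f(x) * nu({x}).
Computing each term:
  x2: f(x2) * nu(x2) = 2 * 2 = 4.
  x4: f(x4) * nu(x4) = 7/4 * 1 = 7/4.
  x5: f(x5) * nu(x5) = 2 * 1 = 2.
  x6: f(x6) * nu(x6) = 3 * 1 = 3.
Summing: mu(A) = 4 + 7/4 + 2 + 3 = 43/4.

43/4


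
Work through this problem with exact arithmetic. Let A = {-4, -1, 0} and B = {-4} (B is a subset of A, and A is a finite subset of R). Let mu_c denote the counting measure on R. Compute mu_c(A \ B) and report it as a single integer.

Counting measure assigns mu_c(E) = |E| (number of elements) when E is finite. For B subset A, A \ B is the set of elements of A not in B, so |A \ B| = |A| - |B|.
|A| = 3, |B| = 1, so mu_c(A \ B) = 3 - 1 = 2.

2


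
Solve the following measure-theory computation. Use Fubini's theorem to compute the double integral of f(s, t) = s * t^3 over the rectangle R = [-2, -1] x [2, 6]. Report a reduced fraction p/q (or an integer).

f(s, t) is a tensor product of a function of s and a function of t, and both factors are bounded continuous (hence Lebesgue integrable) on the rectangle, so Fubini's theorem applies:
  integral_R f d(m x m) = (integral_a1^b1 s ds) * (integral_a2^b2 t^3 dt).
Inner integral in s: integral_{-2}^{-1} s ds = ((-1)^2 - (-2)^2)/2
  = -3/2.
Inner integral in t: integral_{2}^{6} t^3 dt = (6^4 - 2^4)/4
  = 320.
Product: (-3/2) * (320) = -480.

-480


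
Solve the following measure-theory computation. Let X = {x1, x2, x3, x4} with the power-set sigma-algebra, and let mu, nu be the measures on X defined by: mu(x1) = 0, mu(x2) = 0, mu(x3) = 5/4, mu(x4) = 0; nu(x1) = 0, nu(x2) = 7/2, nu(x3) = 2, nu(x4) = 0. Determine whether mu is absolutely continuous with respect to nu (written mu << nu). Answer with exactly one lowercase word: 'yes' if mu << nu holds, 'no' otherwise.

mu << nu means: every nu-null measurable set is also mu-null; equivalently, for every atom x, if nu({x}) = 0 then mu({x}) = 0.
Checking each atom:
  x1: nu = 0, mu = 0 -> consistent with mu << nu.
  x2: nu = 7/2 > 0 -> no constraint.
  x3: nu = 2 > 0 -> no constraint.
  x4: nu = 0, mu = 0 -> consistent with mu << nu.
No atom violates the condition. Therefore mu << nu.

yes


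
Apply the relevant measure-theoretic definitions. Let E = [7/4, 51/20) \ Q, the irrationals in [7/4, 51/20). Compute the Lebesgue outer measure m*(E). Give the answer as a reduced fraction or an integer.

The interval I = [7/4, 51/20) has m(I) = 51/20 - 7/4 = 4/5 (endpoints are measure-zero, so open/closed/half-open agree). Write I = (I cap Q) u (I \ Q). The rationals in I are countable, so m*(I cap Q) = 0 (cover each rational by intervals whose total length is arbitrarily small). By countable subadditivity m*(I) <= m*(I cap Q) + m*(I \ Q), hence m*(I \ Q) >= m(I) = 4/5. The reverse inequality m*(I \ Q) <= m*(I) = 4/5 is trivial since (I \ Q) is a subset of I. Therefore m*(I \ Q) = 4/5.

4/5


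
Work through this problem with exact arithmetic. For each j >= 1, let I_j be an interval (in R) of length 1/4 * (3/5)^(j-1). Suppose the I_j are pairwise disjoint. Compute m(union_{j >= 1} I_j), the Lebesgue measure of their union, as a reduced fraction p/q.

By countable additivity of the Lebesgue measure on pairwise disjoint measurable sets,
  m(union_{j >= 1} I_j) = sum_{j >= 1} m(I_j) = sum_{j >= 1} a * r^(j-1),
  with a = 1/4 and r = 3/5.
Since 0 < r = 3/5 < 1, the geometric series converges:
  sum_{j >= 1} a * r^(j-1) = a / (1 - r).
  = 1/4 / (1 - 3/5)
  = 1/4 / (2/5)
  = 5/8.

5/8


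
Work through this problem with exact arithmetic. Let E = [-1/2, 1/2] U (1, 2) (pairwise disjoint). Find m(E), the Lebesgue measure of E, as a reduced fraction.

For pairwise disjoint intervals, m(union_i I_i) = sum_i m(I_i),
and m is invariant under swapping open/closed endpoints (single points have measure 0).
So m(E) = sum_i (b_i - a_i).
  I_1 has length 1/2 - (-1/2) = 1.
  I_2 has length 2 - 1 = 1.
Summing:
  m(E) = 1 + 1 = 2.

2


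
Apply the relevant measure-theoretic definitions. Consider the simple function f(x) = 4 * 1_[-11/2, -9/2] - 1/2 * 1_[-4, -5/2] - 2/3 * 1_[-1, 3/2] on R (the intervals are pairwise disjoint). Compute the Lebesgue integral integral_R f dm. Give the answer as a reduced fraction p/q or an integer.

For a simple function f = sum_i c_i * 1_{A_i} with disjoint A_i,
  integral f dm = sum_i c_i * m(A_i).
Lengths of the A_i:
  m(A_1) = -9/2 - (-11/2) = 1.
  m(A_2) = -5/2 - (-4) = 3/2.
  m(A_3) = 3/2 - (-1) = 5/2.
Contributions c_i * m(A_i):
  (4) * (1) = 4.
  (-1/2) * (3/2) = -3/4.
  (-2/3) * (5/2) = -5/3.
Total: 4 - 3/4 - 5/3 = 19/12.

19/12


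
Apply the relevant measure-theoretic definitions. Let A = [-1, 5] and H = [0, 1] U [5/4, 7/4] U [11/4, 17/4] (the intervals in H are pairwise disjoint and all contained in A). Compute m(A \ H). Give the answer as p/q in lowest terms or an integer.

The ambient interval has length m(A) = 5 - (-1) = 6.
Since the holes are disjoint and sit inside A, by finite additivity
  m(H) = sum_i (b_i - a_i), and m(A \ H) = m(A) - m(H).
Computing the hole measures:
  m(H_1) = 1 - 0 = 1.
  m(H_2) = 7/4 - 5/4 = 1/2.
  m(H_3) = 17/4 - 11/4 = 3/2.
Summed: m(H) = 1 + 1/2 + 3/2 = 3.
So m(A \ H) = 6 - 3 = 3.

3
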